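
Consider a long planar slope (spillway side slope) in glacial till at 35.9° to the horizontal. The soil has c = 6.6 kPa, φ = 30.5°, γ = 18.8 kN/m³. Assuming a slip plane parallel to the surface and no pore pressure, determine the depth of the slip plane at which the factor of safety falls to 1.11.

z = 2.49 m

Setting FS = 1.11 in FS = [c + γz cos²β tanφ] / [γz sinβ cosβ] and solving for z:
z = c / [γ cosβ (FS·sinβ − cosβ·tanφ)]
  = 6.6 / [18.8·cos35.9°·(1.11·sin35.9° − cos35.9°·tan30.5°)]
  = 6.6 / [18.8·0.8100·(1.11·0.5864 − 0.8100·0.5890)]
  = 6.6 / 2.6456 = 2.495 m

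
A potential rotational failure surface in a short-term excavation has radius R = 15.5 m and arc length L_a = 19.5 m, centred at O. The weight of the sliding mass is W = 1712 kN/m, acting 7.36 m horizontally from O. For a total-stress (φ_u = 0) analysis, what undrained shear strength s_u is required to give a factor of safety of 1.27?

s_u = 52.9 kPa

FS = s_u·L_a·R / (W·d), so s_u = FS·W·d / (L_a·R).
s_u = 1.27·1712·7.36 / (19.50·15.5) = 16002.4 / 302.25 = 52.94 kPa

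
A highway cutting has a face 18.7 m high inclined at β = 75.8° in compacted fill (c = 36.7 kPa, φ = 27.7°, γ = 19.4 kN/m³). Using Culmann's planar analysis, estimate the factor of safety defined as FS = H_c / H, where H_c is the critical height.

H_c = (4c/γ) · sinβ cosφ / [1 − cos(β − φ)]
    = (4·36.7/19.4) · sin75.8°·cos27.7° / [1 − cos48.1°]
    = 7.567 · 0.8583 / 0.3322 = 19.55 m
FS = H_c / H = 19.55 / 18.7 = 1.046

FS = 1.05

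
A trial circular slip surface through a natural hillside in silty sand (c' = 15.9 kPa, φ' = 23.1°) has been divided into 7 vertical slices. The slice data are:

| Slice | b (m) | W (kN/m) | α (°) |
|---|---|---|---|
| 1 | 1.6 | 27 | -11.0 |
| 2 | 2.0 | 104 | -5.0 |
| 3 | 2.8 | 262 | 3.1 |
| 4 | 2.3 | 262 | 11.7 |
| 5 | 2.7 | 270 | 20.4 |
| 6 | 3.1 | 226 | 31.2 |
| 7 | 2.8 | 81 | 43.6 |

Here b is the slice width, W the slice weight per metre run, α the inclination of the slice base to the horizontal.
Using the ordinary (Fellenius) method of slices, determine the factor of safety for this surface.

FS = 2.49

Ordinary method of slices: FS = Σ[c'·Δl_i + (W_i cosα_i)·tanφ'] / Σ W_i sinα_i, with Δl_i = b_i / cosα_i.
Slice 1: Δl = 1.6/cos(-11.0°) = 1.630 m; N'_1 = 27·cos(-11.0°) = 26.5; c'Δl = 25.92; W sinα = -5.2
Slice 2: Δl = 2.0/cos(-5.0°) = 2.008 m; N'_2 = 104·cos(-5.0°) = 103.6; c'Δl = 31.92; W sinα = -9.1
Slice 3: Δl = 2.8/cos3.1° = 2.804 m; N'_3 = 262·cos3.1° = 261.6; c'Δl = 44.59; W sinα = 14.2
Slice 4: Δl = 2.3/cos11.7° = 2.349 m; N'_4 = 262·cos11.7° = 256.6; c'Δl = 37.35; W sinα = 53.1
Slice 5: Δl = 2.7/cos20.4° = 2.881 m; N'_5 = 270·cos20.4° = 253.1; c'Δl = 45.80; W sinα = 94.1
Slice 6: Δl = 3.1/cos31.2° = 3.624 m; N'_6 = 226·cos31.2° = 193.3; c'Δl = 57.62; W sinα = 117.1
Slice 7: Δl = 2.8/cos43.6° = 3.866 m; N'_7 = 81·cos43.6° = 58.7; c'Δl = 61.48; W sinα = 55.9
Σc'Δl = 304.7 kN/m; ΣN' = 1153.3 kN/m; ΣW sinα = 320.1 kN/m
Resisting = 304.7 + 1153.3·tan23.1° = 304.7 + 491.9 = 796.6 kN/m
FS = 796.6 / 320.1 = 2.488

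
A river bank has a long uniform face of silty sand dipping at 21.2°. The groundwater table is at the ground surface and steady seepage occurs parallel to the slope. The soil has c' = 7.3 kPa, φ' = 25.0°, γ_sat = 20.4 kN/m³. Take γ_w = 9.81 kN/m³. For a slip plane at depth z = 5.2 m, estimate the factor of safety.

FS = 0.83

With seepage parallel to the slope and the water table at the surface, the effective normal stress on the slip plane uses the buoyant unit weight γ' = γ_sat − γ_w while the driving shear stress uses γ_sat:
FS = [c' + γ' z cos²β tanφ'] / [γ_sat z sinβ cosβ]
γ' = 20.4 − 9.81 = 10.59 kN/m³
Numerator = 7.3 + 10.59·5.2·cos²21.2°·tan25.0° = 7.3 + 10.59·5.2·0.8692·0.4663 = 29.621 kPa
Denominator = 20.4·5.2·sin21.2°·cos21.2° = 20.4·5.2·0.3616·0.9323 = 35.765 kPa
FS = 29.621 / 35.765 = 0.828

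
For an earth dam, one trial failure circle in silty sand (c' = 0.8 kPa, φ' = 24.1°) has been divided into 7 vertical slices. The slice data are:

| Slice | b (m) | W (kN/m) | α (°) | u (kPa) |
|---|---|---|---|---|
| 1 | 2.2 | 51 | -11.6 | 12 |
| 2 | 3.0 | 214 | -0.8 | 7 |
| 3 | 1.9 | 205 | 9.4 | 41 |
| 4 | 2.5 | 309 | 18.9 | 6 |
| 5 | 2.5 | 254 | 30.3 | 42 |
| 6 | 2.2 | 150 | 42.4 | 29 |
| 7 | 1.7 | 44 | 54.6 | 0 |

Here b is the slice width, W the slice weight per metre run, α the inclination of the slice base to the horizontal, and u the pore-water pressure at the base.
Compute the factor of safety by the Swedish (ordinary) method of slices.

Ordinary method of slices: FS = Σ[c'·Δl_i + (W_i cosα_i − u_i·Δl_i)·tanφ'] / Σ W_i sinα_i, with Δl_i = b_i / cosα_i.
Slice 1: Δl = 2.2/cos(-11.6°) = 2.246 m; N'_1 = 51·cos(-11.6°) − 12·2.246 = 23.0; c'Δl = 1.80; W sinα = -10.3
Slice 2: Δl = 3.0/cos(-0.8°) = 3.000 m; N'_2 = 214·cos(-0.8°) − 7·3.000 = 193.0; c'Δl = 2.40; W sinα = -3.0
Slice 3: Δl = 1.9/cos9.4° = 1.926 m; N'_3 = 205·cos9.4° − 41·1.926 = 123.3; c'Δl = 1.54; W sinα = 33.5
Slice 4: Δl = 2.5/cos18.9° = 2.642 m; N'_4 = 309·cos18.9° − 6·2.642 = 276.5; c'Δl = 2.11; W sinα = 100.1
Slice 5: Δl = 2.5/cos30.3° = 2.896 m; N'_5 = 254·cos30.3° − 42·2.896 = 97.7; c'Δl = 2.32; W sinα = 128.2
Slice 6: Δl = 2.2/cos42.4° = 2.979 m; N'_6 = 150·cos42.4° − 29·2.979 = 24.4; c'Δl = 2.38; W sinα = 101.1
Slice 7: Δl = 1.7/cos54.6° = 2.935 m; N'_7 = 44·cos54.6° − 0·2.935 = 25.5; c'Δl = 2.35; W sinα = 35.9
Σc'Δl = 14.9 kN/m; ΣN' = 763.3 kN/m; ΣW sinα = 385.5 kN/m
Resisting = 14.9 + 763.3·tan24.1° = 14.9 + 341.4 = 356.3 kN/m
FS = 356.3 / 385.5 = 0.924

FS = 0.92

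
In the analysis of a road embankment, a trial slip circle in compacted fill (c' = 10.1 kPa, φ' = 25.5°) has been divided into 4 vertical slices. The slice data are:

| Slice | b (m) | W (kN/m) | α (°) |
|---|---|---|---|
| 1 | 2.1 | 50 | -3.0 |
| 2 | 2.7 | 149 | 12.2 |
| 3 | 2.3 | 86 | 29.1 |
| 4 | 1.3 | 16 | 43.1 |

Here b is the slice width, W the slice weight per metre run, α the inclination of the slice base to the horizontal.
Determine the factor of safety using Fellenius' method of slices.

Ordinary method of slices: FS = Σ[c'·Δl_i + (W_i cosα_i)·tanφ'] / Σ W_i sinα_i, with Δl_i = b_i / cosα_i.
Slice 1: Δl = 2.1/cos(-3.0°) = 2.103 m; N'_1 = 50·cos(-3.0°) = 49.9; c'Δl = 21.24; W sinα = -2.6
Slice 2: Δl = 2.7/cos12.2° = 2.762 m; N'_2 = 149·cos12.2° = 145.6; c'Δl = 27.90; W sinα = 31.5
Slice 3: Δl = 2.3/cos29.1° = 2.632 m; N'_3 = 86·cos29.1° = 75.1; c'Δl = 26.59; W sinα = 41.8
Slice 4: Δl = 1.3/cos43.1° = 1.780 m; N'_4 = 16·cos43.1° = 11.7; c'Δl = 17.98; W sinα = 10.9
Σc'Δl = 93.7 kN/m; ΣN' = 282.4 kN/m; ΣW sinα = 81.6 kN/m
Resisting = 93.7 + 282.4·tan25.5° = 93.7 + 134.7 = 228.4 kN/m
FS = 228.4 / 81.6 = 2.798

FS = 2.80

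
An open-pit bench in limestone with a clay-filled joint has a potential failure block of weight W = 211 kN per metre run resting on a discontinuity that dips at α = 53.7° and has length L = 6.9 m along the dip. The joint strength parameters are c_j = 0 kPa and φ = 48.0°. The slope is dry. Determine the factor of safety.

FS = 0.82

Resolving the block weight along and normal to the plane and applying the Mohr–Coulomb strength on the joint:
N' = W cosα = 211·cos53.7° = 124.9 kN/m
Driving force T = W sinα = 211·sin53.7° = 170.1 kN/m
Resisting force R = c_j·L + N'·tanφ = 0·6.9 + 124.9·tan48.0° = 0.0 + 138.7 = 138.7 kN/m
FS = R / T = 138.7 / 170.1 = 0.816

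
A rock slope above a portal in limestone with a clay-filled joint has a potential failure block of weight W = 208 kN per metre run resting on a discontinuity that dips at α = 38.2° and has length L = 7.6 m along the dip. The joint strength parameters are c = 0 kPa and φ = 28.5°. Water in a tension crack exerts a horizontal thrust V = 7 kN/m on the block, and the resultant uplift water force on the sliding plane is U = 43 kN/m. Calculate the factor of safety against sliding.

Resolving the block weight along and normal to the plane and applying the Mohr–Coulomb strength on the joint:
N' = W cosα − U − V sinα = 208·cos38.2° − 43 − 7·sin38.2° = 116.1 kN/m
Driving force T = W sinα + V cosα = 208·sin38.2° + 7·cos38.2° = 134.1 kN/m
Resisting force R = c·L + N'·tanφ = 0·7.6 + 116.1·tan28.5° = 0.0 + 63.1 = 63.1 kN/m
FS = R / T = 63.1 / 134.1 = 0.470

FS = 0.47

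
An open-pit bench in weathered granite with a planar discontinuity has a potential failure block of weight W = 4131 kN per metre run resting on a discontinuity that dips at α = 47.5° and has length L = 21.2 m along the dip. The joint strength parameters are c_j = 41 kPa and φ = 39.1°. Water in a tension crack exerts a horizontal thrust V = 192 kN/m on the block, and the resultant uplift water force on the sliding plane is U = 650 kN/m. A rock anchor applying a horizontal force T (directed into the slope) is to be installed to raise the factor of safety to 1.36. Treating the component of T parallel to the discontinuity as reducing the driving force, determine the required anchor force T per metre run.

T = 1202 kN/m

Resolving forces along and normal to the sliding plane, with the horizontal anchor force T adding T·sinα to the effective normal force and T·cosα acting up the plane against the driving force:
FS = [c_jL + (W cosα − U − V sinα + T sinα) tanφ] / [W sinα + V cosα − T cosα]
Without the anchor: N' = 1999.3 kN/m, driving T_d = 3175.4 kN/m, resisting R = 41·21.2 + 1999.3·tan39.1° = 2494.0 kN/m, FS = 0.79.
Setting FS = 1.36 and solving for T:
1.36·(3175.4 − T cos47.5°) = 2494.0 + T sin47.5°·tan39.1°
T·(sin47.5°·tan39.1° + 1.36·cos47.5°) = 1.36·3175.4 − 2494.0
T·(0.7373·0.8127 + 1.36·0.6756) = 4318.6 − 2494.0 = 1824.6
T·1.5180 = 1824.6
T = 1202.0 kN/m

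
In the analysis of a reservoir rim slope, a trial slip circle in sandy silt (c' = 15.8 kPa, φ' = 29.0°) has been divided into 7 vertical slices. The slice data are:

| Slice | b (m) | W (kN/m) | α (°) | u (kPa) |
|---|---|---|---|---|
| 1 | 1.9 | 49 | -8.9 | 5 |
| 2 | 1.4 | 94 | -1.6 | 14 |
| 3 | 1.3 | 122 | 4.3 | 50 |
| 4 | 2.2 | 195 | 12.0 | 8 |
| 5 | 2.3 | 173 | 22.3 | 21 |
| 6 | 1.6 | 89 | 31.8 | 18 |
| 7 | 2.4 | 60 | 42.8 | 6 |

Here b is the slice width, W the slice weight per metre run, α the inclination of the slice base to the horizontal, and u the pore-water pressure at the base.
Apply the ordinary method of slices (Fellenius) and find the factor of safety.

FS = 2.67

Ordinary method of slices: FS = Σ[c'·Δl_i + (W_i cosα_i − u_i·Δl_i)·tanφ'] / Σ W_i sinα_i, with Δl_i = b_i / cosα_i.
Slice 1: Δl = 1.9/cos(-8.9°) = 1.923 m; N'_1 = 49·cos(-8.9°) − 5·1.923 = 38.8; c'Δl = 30.39; W sinα = -7.6
Slice 2: Δl = 1.4/cos(-1.6°) = 1.401 m; N'_2 = 94·cos(-1.6°) − 14·1.401 = 74.4; c'Δl = 22.13; W sinα = -2.6
Slice 3: Δl = 1.3/cos4.3° = 1.304 m; N'_3 = 122·cos4.3° − 50·1.304 = 56.5; c'Δl = 20.60; W sinα = 9.1
Slice 4: Δl = 2.2/cos12.0° = 2.249 m; N'_4 = 195·cos12.0° − 8·2.249 = 172.7; c'Δl = 35.54; W sinα = 40.5
Slice 5: Δl = 2.3/cos22.3° = 2.486 m; N'_5 = 173·cos22.3° − 21·2.486 = 107.9; c'Δl = 39.28; W sinα = 65.6
Slice 6: Δl = 1.6/cos31.8° = 1.883 m; N'_6 = 89·cos31.8° − 18·1.883 = 41.8; c'Δl = 29.74; W sinα = 46.9
Slice 7: Δl = 2.4/cos42.8° = 3.271 m; N'_7 = 60·cos42.8° − 6·3.271 = 24.4; c'Δl = 51.68; W sinα = 40.8
Σc'Δl = 229.4 kN/m; ΣN' = 516.4 kN/m; ΣW sinα = 192.8 kN/m
Resisting = 229.4 + 516.4·tan29.0° = 229.4 + 286.2 = 515.6 kN/m
FS = 515.6 / 192.8 = 2.674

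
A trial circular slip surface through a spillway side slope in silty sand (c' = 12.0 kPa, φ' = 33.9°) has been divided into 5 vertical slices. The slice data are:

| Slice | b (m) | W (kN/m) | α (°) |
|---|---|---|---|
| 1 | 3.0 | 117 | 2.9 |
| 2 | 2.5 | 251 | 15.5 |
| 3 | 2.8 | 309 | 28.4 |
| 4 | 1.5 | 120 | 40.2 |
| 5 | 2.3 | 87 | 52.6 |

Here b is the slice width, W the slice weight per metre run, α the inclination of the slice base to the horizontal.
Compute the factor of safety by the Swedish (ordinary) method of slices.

Ordinary method of slices: FS = Σ[c'·Δl_i + (W_i cosα_i)·tanφ'] / Σ W_i sinα_i, with Δl_i = b_i / cosα_i.
Slice 1: Δl = 3.0/cos2.9° = 3.004 m; N'_1 = 117·cos2.9° = 116.9; c'Δl = 36.05; W sinα = 5.9
Slice 2: Δl = 2.5/cos15.5° = 2.594 m; N'_2 = 251·cos15.5° = 241.9; c'Δl = 31.13; W sinα = 67.1
Slice 3: Δl = 2.8/cos28.4° = 3.183 m; N'_3 = 309·cos28.4° = 271.8; c'Δl = 38.20; W sinα = 147.0
Slice 4: Δl = 1.5/cos40.2° = 1.964 m; N'_4 = 120·cos40.2° = 91.7; c'Δl = 23.57; W sinα = 77.5
Slice 5: Δl = 2.3/cos52.6° = 3.787 m; N'_5 = 87·cos52.6° = 52.8; c'Δl = 45.44; W sinα = 69.1
Σc'Δl = 174.4 kN/m; ΣN' = 775.0 kN/m; ΣW sinα = 366.5 kN/m
Resisting = 174.4 + 775.0·tan33.9° = 174.4 + 520.8 = 695.2 kN/m
FS = 695.2 / 366.5 = 1.897

FS = 1.90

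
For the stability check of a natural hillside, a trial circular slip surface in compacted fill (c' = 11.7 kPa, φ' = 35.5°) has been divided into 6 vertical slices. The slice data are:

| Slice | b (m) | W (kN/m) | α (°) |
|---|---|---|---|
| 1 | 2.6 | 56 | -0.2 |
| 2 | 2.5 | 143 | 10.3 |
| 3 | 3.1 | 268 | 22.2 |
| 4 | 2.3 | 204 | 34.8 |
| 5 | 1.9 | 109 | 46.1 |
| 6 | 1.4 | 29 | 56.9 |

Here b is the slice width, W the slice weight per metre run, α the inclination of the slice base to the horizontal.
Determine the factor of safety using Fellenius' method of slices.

FS = 2.01

Ordinary method of slices: FS = Σ[c'·Δl_i + (W_i cosα_i)·tanφ'] / Σ W_i sinα_i, with Δl_i = b_i / cosα_i.
Slice 1: Δl = 2.6/cos(-0.2°) = 2.600 m; N'_1 = 56·cos(-0.2°) = 56.0; c'Δl = 30.42; W sinα = -0.2
Slice 2: Δl = 2.5/cos10.3° = 2.541 m; N'_2 = 143·cos10.3° = 140.7; c'Δl = 29.73; W sinα = 25.6
Slice 3: Δl = 3.1/cos22.2° = 3.348 m; N'_3 = 268·cos22.2° = 248.1; c'Δl = 39.17; W sinα = 101.3
Slice 4: Δl = 2.3/cos34.8° = 2.801 m; N'_4 = 204·cos34.8° = 167.5; c'Δl = 32.77; W sinα = 116.4
Slice 5: Δl = 1.9/cos46.1° = 2.740 m; N'_5 = 109·cos46.1° = 75.6; c'Δl = 32.06; W sinα = 78.5
Slice 6: Δl = 1.4/cos56.9° = 2.564 m; N'_6 = 29·cos56.9° = 15.8; c'Δl = 29.99; W sinα = 24.3
Σc'Δl = 194.1 kN/m; ΣN' = 703.8 kN/m; ΣW sinα = 345.9 kN/m
Resisting = 194.1 + 703.8·tan35.5° = 194.1 + 502.0 = 696.1 kN/m
FS = 696.1 / 345.9 = 2.013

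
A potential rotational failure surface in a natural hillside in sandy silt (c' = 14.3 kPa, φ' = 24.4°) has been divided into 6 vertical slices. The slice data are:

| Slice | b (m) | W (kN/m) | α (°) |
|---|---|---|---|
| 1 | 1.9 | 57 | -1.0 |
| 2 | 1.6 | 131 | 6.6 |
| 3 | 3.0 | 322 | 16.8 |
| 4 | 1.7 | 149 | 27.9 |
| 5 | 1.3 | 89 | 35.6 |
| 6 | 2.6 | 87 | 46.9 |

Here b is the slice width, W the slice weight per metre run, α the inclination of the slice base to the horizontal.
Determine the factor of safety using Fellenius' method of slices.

FS = 1.86

Ordinary method of slices: FS = Σ[c'·Δl_i + (W_i cosα_i)·tanφ'] / Σ W_i sinα_i, with Δl_i = b_i / cosα_i.
Slice 1: Δl = 1.9/cos(-1.0°) = 1.900 m; N'_1 = 57·cos(-1.0°) = 57.0; c'Δl = 27.17; W sinα = -1.0
Slice 2: Δl = 1.6/cos6.6° = 1.611 m; N'_2 = 131·cos6.6° = 130.1; c'Δl = 23.03; W sinα = 15.1
Slice 3: Δl = 3.0/cos16.8° = 3.134 m; N'_3 = 322·cos16.8° = 308.3; c'Δl = 44.81; W sinα = 93.1
Slice 4: Δl = 1.7/cos27.9° = 1.924 m; N'_4 = 149·cos27.9° = 131.7; c'Δl = 27.51; W sinα = 69.7
Slice 5: Δl = 1.3/cos35.6° = 1.599 m; N'_5 = 89·cos35.6° = 72.4; c'Δl = 22.86; W sinα = 51.8
Slice 6: Δl = 2.6/cos46.9° = 3.805 m; N'_6 = 87·cos46.9° = 59.4; c'Δl = 54.41; W sinα = 63.5
Σc'Δl = 199.8 kN/m; ΣN' = 758.9 kN/m; ΣW sinα = 292.2 kN/m
Resisting = 199.8 + 758.9·tan24.4° = 199.8 + 344.2 = 544.0 kN/m
FS = 544.0 / 292.2 = 1.862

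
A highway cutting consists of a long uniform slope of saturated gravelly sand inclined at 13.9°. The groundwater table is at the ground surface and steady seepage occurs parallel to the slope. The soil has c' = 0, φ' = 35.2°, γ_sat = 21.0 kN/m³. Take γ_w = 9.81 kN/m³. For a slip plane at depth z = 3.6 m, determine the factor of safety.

FS = 1.52

With seepage parallel to the slope and the water table at the surface, the effective normal stress on the slip plane uses the buoyant unit weight γ' = γ_sat − γ_w while the driving shear stress uses γ_sat:
FS = [c' + γ' z cos²β tanφ'] / [γ_sat z sinβ cosβ]
(For c' = 0 this reduces to FS = (γ'/γ_sat)·tanφ'/tanβ.)
γ' = 21.0 − 9.81 = 11.19 kN/m³
Numerator = 0.0 + 11.19·3.6·cos²13.9°·tan35.2° = 0.0 + 11.19·3.6·0.9423·0.7054 = 26.777 kPa
Denominator = 21.0·3.6·sin13.9°·cos13.9° = 21.0·3.6·0.2402·0.9707 = 17.629 kPa
FS = 26.777 / 17.629 = 1.519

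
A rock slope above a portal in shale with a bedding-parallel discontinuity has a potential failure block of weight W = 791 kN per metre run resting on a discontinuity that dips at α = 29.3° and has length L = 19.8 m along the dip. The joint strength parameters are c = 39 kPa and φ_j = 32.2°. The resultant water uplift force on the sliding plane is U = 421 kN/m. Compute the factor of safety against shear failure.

FS = 2.43

Resolving the block weight along and normal to the plane and applying the Mohr–Coulomb strength on the joint:
N' = W cosα − U = 791·cos29.3° − 421 = 268.8 kN/m
Driving force T = W sinα = 791·sin29.3° = 387.1 kN/m
Resisting force R = c·L + N'·tanφ_j = 39·19.8 + 268.8·tan32.2° = 772.2 + 169.3 = 941.5 kN/m
FS = R / T = 941.5 / 387.1 = 2.432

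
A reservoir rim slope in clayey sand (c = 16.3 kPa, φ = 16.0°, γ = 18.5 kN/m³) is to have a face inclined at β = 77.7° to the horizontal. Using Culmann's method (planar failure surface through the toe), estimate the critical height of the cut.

H_c = 6.29 m

Culmann's analysis gives the critical failure plane at α_cr = (β + φ)/2 = (77.7 + 16.0)/2 = 46.9°, and the critical height
H_c = (4c/γ) · sinβ cosφ / [1 − cos(β − φ)]
    = (4·16.3/18.5) · sin77.7°·cos16.0° / [1 − cos(61.7°)]
    = 3.524 · 0.9770·0.9613 / [1 − 0.4741]
    = 3.524 · 0.9392 / 0.5259
    = 6.29 m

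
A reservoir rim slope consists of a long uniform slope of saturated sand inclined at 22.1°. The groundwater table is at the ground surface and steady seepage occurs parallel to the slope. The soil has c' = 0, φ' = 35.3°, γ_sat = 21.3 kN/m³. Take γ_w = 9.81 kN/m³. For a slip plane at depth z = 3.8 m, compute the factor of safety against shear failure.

FS = 0.94

With seepage parallel to the slope and the water table at the surface, the effective normal stress on the slip plane uses the buoyant unit weight γ' = γ_sat − γ_w while the driving shear stress uses γ_sat:
FS = [c' + γ' z cos²β tanφ'] / [γ_sat z sinβ cosβ]
(For c' = 0 this reduces to FS = (γ'/γ_sat)·tanφ'/tanβ.)
γ' = 21.3 − 9.81 = 11.49 kN/m³
Numerator = 0.0 + 11.49·3.8·cos²22.1°·tan35.3° = 0.0 + 11.49·3.8·0.8585·0.7080 = 26.539 kPa
Denominator = 21.3·3.8·sin22.1°·cos22.1° = 21.3·3.8·0.3762·0.9265 = 28.214 kPa
FS = 26.539 / 28.214 = 0.941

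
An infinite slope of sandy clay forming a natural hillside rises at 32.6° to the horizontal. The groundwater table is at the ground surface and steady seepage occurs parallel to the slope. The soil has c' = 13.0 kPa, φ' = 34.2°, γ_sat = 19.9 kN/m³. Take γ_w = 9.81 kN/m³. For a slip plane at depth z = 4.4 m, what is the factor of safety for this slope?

With seepage parallel to the slope and the water table at the surface, the effective normal stress on the slip plane uses the buoyant unit weight γ' = γ_sat − γ_w while the driving shear stress uses γ_sat:
FS = [c' + γ' z cos²β tanφ'] / [γ_sat z sinβ cosβ]
γ' = 19.9 − 9.81 = 10.09 kN/m³
Numerator = 13.0 + 10.09·4.4·cos²32.6°·tan34.2° = 13.0 + 10.09·4.4·0.7097·0.6796 = 34.413 kPa
Denominator = 19.9·4.4·sin32.6°·cos32.6° = 19.9·4.4·0.5388·0.8425 = 39.742 kPa
FS = 34.413 / 39.742 = 0.866

FS = 0.87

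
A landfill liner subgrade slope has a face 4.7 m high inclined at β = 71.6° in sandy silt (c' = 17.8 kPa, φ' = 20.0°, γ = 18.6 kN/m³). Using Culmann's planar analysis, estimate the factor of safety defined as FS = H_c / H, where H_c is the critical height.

H_c = (4c'/γ) · sinβ cosφ' / [1 − cos(β − φ')]
    = (4·17.8/18.6) · sin71.6°·cos20.0° / [1 − cos51.6°]
    = 3.828 · 0.8917 / 0.3789 = 9.01 m
FS = H_c / H = 9.01 / 4.7 = 1.917

FS = 1.92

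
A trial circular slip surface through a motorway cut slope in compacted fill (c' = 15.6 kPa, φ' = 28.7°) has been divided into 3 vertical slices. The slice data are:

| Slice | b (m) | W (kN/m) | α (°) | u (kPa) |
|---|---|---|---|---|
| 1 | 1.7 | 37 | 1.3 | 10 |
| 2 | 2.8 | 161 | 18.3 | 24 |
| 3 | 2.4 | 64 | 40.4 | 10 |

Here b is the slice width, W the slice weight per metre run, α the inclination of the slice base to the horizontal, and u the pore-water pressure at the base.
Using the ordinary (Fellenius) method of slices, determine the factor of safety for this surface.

Ordinary method of slices: FS = Σ[c'·Δl_i + (W_i cosα_i − u_i·Δl_i)·tanφ'] / Σ W_i sinα_i, with Δl_i = b_i / cosα_i.
Slice 1: Δl = 1.7/cos1.3° = 1.700 m; N'_1 = 37·cos1.3° − 10·1.700 = 20.0; c'Δl = 26.53; W sinα = 0.8
Slice 2: Δl = 2.8/cos18.3° = 2.949 m; N'_2 = 161·cos18.3° − 24·2.949 = 82.1; c'Δl = 46.01; W sinα = 50.6
Slice 3: Δl = 2.4/cos40.4° = 3.152 m; N'_3 = 64·cos40.4° − 10·3.152 = 17.2; c'Δl = 49.16; W sinα = 41.5
Σc'Δl = 121.7 kN/m; ΣN' = 119.3 kN/m; ΣW sinα = 92.9 kN/m
Resisting = 121.7 + 119.3·tan28.7° = 121.7 + 65.3 = 187.0 kN/m
FS = 187.0 / 92.9 = 2.014

FS = 2.01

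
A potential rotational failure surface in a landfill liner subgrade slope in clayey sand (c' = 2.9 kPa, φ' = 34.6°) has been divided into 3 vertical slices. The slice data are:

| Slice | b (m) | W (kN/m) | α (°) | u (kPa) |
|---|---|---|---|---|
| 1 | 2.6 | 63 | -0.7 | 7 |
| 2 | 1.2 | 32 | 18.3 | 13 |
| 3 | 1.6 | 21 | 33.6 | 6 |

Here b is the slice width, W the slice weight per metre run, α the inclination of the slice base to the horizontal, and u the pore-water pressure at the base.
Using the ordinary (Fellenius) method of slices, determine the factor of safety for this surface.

FS = 2.94

Ordinary method of slices: FS = Σ[c'·Δl_i + (W_i cosα_i − u_i·Δl_i)·tanφ'] / Σ W_i sinα_i, with Δl_i = b_i / cosα_i.
Slice 1: Δl = 2.6/cos(-0.7°) = 2.600 m; N'_1 = 63·cos(-0.7°) − 7·2.600 = 44.8; c'Δl = 7.54; W sinα = -0.8
Slice 2: Δl = 1.2/cos18.3° = 1.264 m; N'_2 = 32·cos18.3° − 13·1.264 = 14.0; c'Δl = 3.67; W sinα = 10.0
Slice 3: Δl = 1.6/cos33.6° = 1.921 m; N'_3 = 21·cos33.6° − 6·1.921 = 6.0; c'Δl = 5.57; W sinα = 11.6
Σc'Δl = 16.8 kN/m; ΣN' = 64.7 kN/m; ΣW sinα = 20.9 kN/m
Resisting = 16.8 + 64.7·tan34.6° = 16.8 + 44.6 = 61.4 kN/m
FS = 61.4 / 20.9 = 2.939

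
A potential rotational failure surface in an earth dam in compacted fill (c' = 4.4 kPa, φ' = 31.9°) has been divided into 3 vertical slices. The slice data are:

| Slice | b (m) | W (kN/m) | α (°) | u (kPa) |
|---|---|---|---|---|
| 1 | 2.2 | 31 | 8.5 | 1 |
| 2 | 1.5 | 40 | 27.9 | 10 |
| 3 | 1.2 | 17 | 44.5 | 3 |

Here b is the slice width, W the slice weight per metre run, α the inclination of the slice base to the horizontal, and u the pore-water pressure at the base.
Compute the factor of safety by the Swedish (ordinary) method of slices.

Ordinary method of slices: FS = Σ[c'·Δl_i + (W_i cosα_i − u_i·Δl_i)·tanφ'] / Σ W_i sinα_i, with Δl_i = b_i / cosα_i.
Slice 1: Δl = 2.2/cos8.5° = 2.224 m; N'_1 = 31·cos8.5° − 1·2.224 = 28.4; c'Δl = 9.79; W sinα = 4.6
Slice 2: Δl = 1.5/cos27.9° = 1.697 m; N'_2 = 40·cos27.9° − 10·1.697 = 18.4; c'Δl = 7.47; W sinα = 18.7
Slice 3: Δl = 1.2/cos44.5° = 1.682 m; N'_3 = 17·cos44.5° − 3·1.682 = 7.1; c'Δl = 7.40; W sinα = 11.9
Σc'Δl = 24.7 kN/m; ΣN' = 53.9 kN/m; ΣW sinα = 35.2 kN/m
Resisting = 24.7 + 53.9·tan31.9° = 24.7 + 33.5 = 58.2 kN/m
FS = 58.2 / 35.2 = 1.653

FS = 1.65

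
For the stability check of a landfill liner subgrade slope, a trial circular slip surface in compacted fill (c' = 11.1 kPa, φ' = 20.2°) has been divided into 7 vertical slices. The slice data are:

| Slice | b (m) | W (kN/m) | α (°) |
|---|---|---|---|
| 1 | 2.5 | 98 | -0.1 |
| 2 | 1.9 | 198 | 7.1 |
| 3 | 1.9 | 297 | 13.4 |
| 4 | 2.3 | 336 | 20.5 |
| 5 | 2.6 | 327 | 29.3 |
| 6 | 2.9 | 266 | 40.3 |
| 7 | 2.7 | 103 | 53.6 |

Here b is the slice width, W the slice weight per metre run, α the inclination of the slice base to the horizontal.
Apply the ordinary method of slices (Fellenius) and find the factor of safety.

Ordinary method of slices: FS = Σ[c'·Δl_i + (W_i cosα_i)·tanφ'] / Σ W_i sinα_i, with Δl_i = b_i / cosα_i.
Slice 1: Δl = 2.5/cos(-0.1°) = 2.500 m; N'_1 = 98·cos(-0.1°) = 98.0; c'Δl = 27.75; W sinα = -0.2
Slice 2: Δl = 1.9/cos7.1° = 1.915 m; N'_2 = 198·cos7.1° = 196.5; c'Δl = 21.25; W sinα = 24.5
Slice 3: Δl = 1.9/cos13.4° = 1.953 m; N'_3 = 297·cos13.4° = 288.9; c'Δl = 21.68; W sinα = 68.8
Slice 4: Δl = 2.3/cos20.5° = 2.456 m; N'_4 = 336·cos20.5° = 314.7; c'Δl = 27.26; W sinα = 117.7
Slice 5: Δl = 2.6/cos29.3° = 2.981 m; N'_5 = 327·cos29.3° = 285.2; c'Δl = 33.09; W sinα = 160.0
Slice 6: Δl = 2.9/cos40.3° = 3.802 m; N'_6 = 266·cos40.3° = 202.9; c'Δl = 42.21; W sinα = 172.0
Slice 7: Δl = 2.7/cos53.6° = 4.550 m; N'_7 = 103·cos53.6° = 61.1; c'Δl = 50.50; W sinα = 82.9
Σc'Δl = 223.7 kN/m; ΣN' = 1447.3 kN/m; ΣW sinα = 625.8 kN/m
Resisting = 223.7 + 1447.3·tan20.2° = 223.7 + 532.5 = 756.2 kN/m
FS = 756.2 / 625.8 = 1.208

FS = 1.21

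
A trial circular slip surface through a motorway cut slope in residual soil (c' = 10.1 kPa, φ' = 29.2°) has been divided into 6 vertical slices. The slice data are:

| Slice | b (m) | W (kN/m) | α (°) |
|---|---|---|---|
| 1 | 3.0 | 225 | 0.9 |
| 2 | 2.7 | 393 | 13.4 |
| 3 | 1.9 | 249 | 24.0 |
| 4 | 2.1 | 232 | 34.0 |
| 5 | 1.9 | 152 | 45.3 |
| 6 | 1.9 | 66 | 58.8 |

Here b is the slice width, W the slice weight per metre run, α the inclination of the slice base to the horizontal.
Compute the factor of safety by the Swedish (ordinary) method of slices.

Ordinary method of slices: FS = Σ[c'·Δl_i + (W_i cosα_i)·tanφ'] / Σ W_i sinα_i, with Δl_i = b_i / cosα_i.
Slice 1: Δl = 3.0/cos0.9° = 3.000 m; N'_1 = 225·cos0.9° = 225.0; c'Δl = 30.30; W sinα = 3.5
Slice 2: Δl = 2.7/cos13.4° = 2.776 m; N'_2 = 393·cos13.4° = 382.3; c'Δl = 28.03; W sinα = 91.1
Slice 3: Δl = 1.9/cos24.0° = 2.080 m; N'_3 = 249·cos24.0° = 227.5; c'Δl = 21.01; W sinα = 101.3
Slice 4: Δl = 2.1/cos34.0° = 2.533 m; N'_4 = 232·cos34.0° = 192.3; c'Δl = 25.58; W sinα = 129.7
Slice 5: Δl = 1.9/cos45.3° = 2.701 m; N'_5 = 152·cos45.3° = 106.9; c'Δl = 27.28; W sinα = 108.0
Slice 6: Δl = 1.9/cos58.8° = 3.668 m; N'_6 = 66·cos58.8° = 34.2; c'Δl = 37.04; W sinα = 56.5
Σc'Δl = 169.3 kN/m; ΣN' = 1168.2 kN/m; ΣW sinα = 490.1 kN/m
Resisting = 169.3 + 1168.2·tan29.2° = 169.3 + 652.9 = 822.1 kN/m
FS = 822.1 / 490.1 = 1.677

FS = 1.68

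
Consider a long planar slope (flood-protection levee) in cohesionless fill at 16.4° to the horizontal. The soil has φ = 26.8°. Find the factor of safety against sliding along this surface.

FS = 1.72

For a dry cohesionless infinite slope the factor of safety is FS = tanφ / tanβ.
FS = tan26.8° / tan16.4° = 0.5051 / 0.2943 = 1.716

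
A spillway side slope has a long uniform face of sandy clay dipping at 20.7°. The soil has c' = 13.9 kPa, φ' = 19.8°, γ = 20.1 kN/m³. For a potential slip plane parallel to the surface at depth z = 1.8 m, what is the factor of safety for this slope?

For an infinite slope with a slip plane parallel to the surface (no pore pressure): FS = [c' + γz cos²β tanφ'] / [γz sinβ cosβ].
γz = 20.1·1.8 = 36.18 kN/m²
Numerator = 13.9 + 36.18·cos²20.7°·tan19.8° = 13.9 + 36.18·0.8751·0.3600 = 25.298 kPa
Denominator = 36.18·sin20.7°·cos20.7° = 36.18·0.3535·0.9354 = 11.963 kPa
FS = 25.298 / 11.963 = 2.115

FS = 2.11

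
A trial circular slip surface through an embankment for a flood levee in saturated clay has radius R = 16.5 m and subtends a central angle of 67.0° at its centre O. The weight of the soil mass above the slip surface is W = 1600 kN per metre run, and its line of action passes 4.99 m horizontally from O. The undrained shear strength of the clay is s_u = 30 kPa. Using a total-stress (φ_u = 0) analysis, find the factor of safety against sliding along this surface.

FS = 1.20

Taking moments about the centre O, the resisting moment is provided by the undrained shear strength acting along the arc:
Arc length L_a = R·θ = 16.5·(67.0°·π/180) = 16.5·1.1694 = 19.29 m
M_R = s_u·L_a·R = 30·19.29·16.5 = 9550.8 kN·m/m
M_D = W·d = 1600·4.99 = 7984.0 kN·m/m
FS = M_R / M_D = 9550.8 / 7984.0 = 1.196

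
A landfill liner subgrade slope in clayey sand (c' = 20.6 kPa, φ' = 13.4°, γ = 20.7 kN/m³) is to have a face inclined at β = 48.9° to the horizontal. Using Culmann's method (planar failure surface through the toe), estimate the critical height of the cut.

Culmann's analysis gives the critical failure plane at α_cr = (β + φ')/2 = (48.9 + 13.4)/2 = 31.1°, and the critical height
H_c = (4c'/γ) · sinβ cosφ' / [1 − cos(β − φ')]
    = (4·20.6/20.7) · sin48.9°·cos13.4° / [1 − cos(35.5°)]
    = 3.981 · 0.7536·0.9728 / [1 − 0.8141]
    = 3.981 · 0.7330 / 0.1859
    = 15.70 m

H_c = 15.70 m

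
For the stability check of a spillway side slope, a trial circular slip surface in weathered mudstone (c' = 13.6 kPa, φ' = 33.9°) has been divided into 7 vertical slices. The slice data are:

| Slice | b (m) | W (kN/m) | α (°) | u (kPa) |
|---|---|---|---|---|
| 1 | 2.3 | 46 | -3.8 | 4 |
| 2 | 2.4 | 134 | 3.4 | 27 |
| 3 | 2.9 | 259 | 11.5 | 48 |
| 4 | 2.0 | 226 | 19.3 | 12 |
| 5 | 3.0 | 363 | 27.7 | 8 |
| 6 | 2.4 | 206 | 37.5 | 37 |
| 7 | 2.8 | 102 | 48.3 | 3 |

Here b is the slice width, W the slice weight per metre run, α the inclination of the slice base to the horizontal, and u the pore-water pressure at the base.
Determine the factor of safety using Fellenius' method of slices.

Ordinary method of slices: FS = Σ[c'·Δl_i + (W_i cosα_i − u_i·Δl_i)·tanφ'] / Σ W_i sinα_i, with Δl_i = b_i / cosα_i.
Slice 1: Δl = 2.3/cos(-3.8°) = 2.305 m; N'_1 = 46·cos(-3.8°) − 4·2.305 = 36.7; c'Δl = 31.35; W sinα = -3.0
Slice 2: Δl = 2.4/cos3.4° = 2.404 m; N'_2 = 134·cos3.4° − 27·2.404 = 68.8; c'Δl = 32.70; W sinα = 7.9
Slice 3: Δl = 2.9/cos11.5° = 2.959 m; N'_3 = 259·cos11.5° − 48·2.959 = 111.7; c'Δl = 40.25; W sinα = 51.6
Slice 4: Δl = 2.0/cos19.3° = 2.119 m; N'_4 = 226·cos19.3° − 12·2.119 = 187.9; c'Δl = 28.82; W sinα = 74.7
Slice 5: Δl = 3.0/cos27.7° = 3.388 m; N'_5 = 363·cos27.7° − 8·3.388 = 294.3; c'Δl = 46.08; W sinα = 168.7
Slice 6: Δl = 2.4/cos37.5° = 3.025 m; N'_6 = 206·cos37.5° − 37·3.025 = 51.5; c'Δl = 41.14; W sinα = 125.4
Slice 7: Δl = 2.8/cos48.3° = 4.209 m; N'_7 = 102·cos48.3° − 3·4.209 = 55.2; c'Δl = 57.24; W sinα = 76.2
Σc'Δl = 277.6 kN/m; ΣN' = 806.2 kN/m; ΣW sinα = 501.5 kN/m
Resisting = 277.6 + 806.2·tan33.9° = 277.6 + 541.7 = 819.3 kN/m
FS = 819.3 / 501.5 = 1.634

FS = 1.63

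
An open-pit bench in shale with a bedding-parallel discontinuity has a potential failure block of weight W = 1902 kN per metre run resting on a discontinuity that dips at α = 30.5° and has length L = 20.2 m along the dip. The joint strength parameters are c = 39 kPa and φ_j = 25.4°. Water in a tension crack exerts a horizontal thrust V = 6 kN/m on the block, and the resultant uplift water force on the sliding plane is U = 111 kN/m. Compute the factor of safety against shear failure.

Resolving the block weight along and normal to the plane and applying the Mohr–Coulomb strength on the joint:
N' = W cosα − U − V sinα = 1902·cos30.5° − 111 − 6·sin30.5° = 1524.8 kN/m
Driving force T = W sinα + V cosα = 1902·sin30.5° + 6·cos30.5° = 970.5 kN/m
Resisting force R = c·L + N'·tanφ_j = 39·20.2 + 1524.8·tan25.4° = 787.8 + 724.0 = 1511.8 kN/m
FS = R / T = 1511.8 / 970.5 = 1.558

FS = 1.56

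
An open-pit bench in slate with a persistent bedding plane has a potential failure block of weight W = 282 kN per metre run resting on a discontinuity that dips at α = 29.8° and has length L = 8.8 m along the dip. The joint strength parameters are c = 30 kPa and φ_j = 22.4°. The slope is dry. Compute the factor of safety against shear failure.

FS = 2.60

Resolving the block weight along and normal to the plane and applying the Mohr–Coulomb strength on the joint:
N' = W cosα = 282·cos29.8° = 244.7 kN/m
Driving force T = W sinα = 282·sin29.8° = 140.1 kN/m
Resisting force R = c·L + N'·tanφ_j = 30·8.8 + 244.7·tan22.4° = 264.0 + 100.9 = 364.9 kN/m
FS = R / T = 364.9 / 140.1 = 2.603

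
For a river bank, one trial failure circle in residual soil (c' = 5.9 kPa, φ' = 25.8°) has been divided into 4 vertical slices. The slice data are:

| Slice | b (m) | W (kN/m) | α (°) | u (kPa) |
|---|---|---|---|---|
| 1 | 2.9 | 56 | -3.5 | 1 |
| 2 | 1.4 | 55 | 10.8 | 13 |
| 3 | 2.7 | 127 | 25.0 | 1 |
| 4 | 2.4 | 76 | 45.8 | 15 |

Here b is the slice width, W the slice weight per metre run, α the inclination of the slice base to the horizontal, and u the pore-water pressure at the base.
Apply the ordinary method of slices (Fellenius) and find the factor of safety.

Ordinary method of slices: FS = Σ[c'·Δl_i + (W_i cosα_i − u_i·Δl_i)·tanφ'] / Σ W_i sinα_i, with Δl_i = b_i / cosα_i.
Slice 1: Δl = 2.9/cos(-3.5°) = 2.905 m; N'_1 = 56·cos(-3.5°) − 1·2.905 = 53.0; c'Δl = 17.14; W sinα = -3.4
Slice 2: Δl = 1.4/cos10.8° = 1.425 m; N'_2 = 55·cos10.8° − 13·1.425 = 35.5; c'Δl = 8.41; W sinα = 10.3
Slice 3: Δl = 2.7/cos25.0° = 2.979 m; N'_3 = 127·cos25.0° − 1·2.979 = 112.1; c'Δl = 17.58; W sinα = 53.7
Slice 4: Δl = 2.4/cos45.8° = 3.443 m; N'_4 = 76·cos45.8° − 15·3.443 = 1.3; c'Δl = 20.31; W sinα = 54.5
Σc'Δl = 63.4 kN/m; ΣN' = 202.0 kN/m; ΣW sinα = 115.0 kN/m
Resisting = 63.4 + 202.0·tan25.8° = 63.4 + 97.6 = 161.1 kN/m
FS = 161.1 / 115.0 = 1.400

FS = 1.40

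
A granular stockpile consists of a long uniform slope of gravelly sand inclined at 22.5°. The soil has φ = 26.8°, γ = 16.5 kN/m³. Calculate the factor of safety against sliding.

FS = 1.22

For a dry cohesionless infinite slope the factor of safety is FS = tanφ / tanβ.
FS = tan26.8° / tan22.5° = 0.5051 / 0.4142 = 1.220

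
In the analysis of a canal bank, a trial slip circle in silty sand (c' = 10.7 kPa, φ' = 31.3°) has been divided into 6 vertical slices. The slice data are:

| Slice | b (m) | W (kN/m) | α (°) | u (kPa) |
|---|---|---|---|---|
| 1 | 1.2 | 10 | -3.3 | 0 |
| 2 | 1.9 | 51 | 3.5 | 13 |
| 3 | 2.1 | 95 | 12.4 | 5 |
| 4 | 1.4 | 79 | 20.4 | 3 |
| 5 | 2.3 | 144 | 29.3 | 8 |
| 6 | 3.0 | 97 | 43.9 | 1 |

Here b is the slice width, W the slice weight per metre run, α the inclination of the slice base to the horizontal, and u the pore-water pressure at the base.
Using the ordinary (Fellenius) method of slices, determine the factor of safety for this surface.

Ordinary method of slices: FS = Σ[c'·Δl_i + (W_i cosα_i − u_i·Δl_i)·tanφ'] / Σ W_i sinα_i, with Δl_i = b_i / cosα_i.
Slice 1: Δl = 1.2/cos(-3.3°) = 1.202 m; N'_1 = 10·cos(-3.3°) − 0·1.202 = 10.0; c'Δl = 12.86; W sinα = -0.6
Slice 2: Δl = 1.9/cos3.5° = 1.904 m; N'_2 = 51·cos3.5° − 13·1.904 = 26.2; c'Δl = 20.37; W sinα = 3.1
Slice 3: Δl = 2.1/cos12.4° = 2.150 m; N'_3 = 95·cos12.4° − 5·2.150 = 82.0; c'Δl = 23.01; W sinα = 20.4
Slice 4: Δl = 1.4/cos20.4° = 1.494 m; N'_4 = 79·cos20.4° − 3·1.494 = 69.6; c'Δl = 15.98; W sinα = 27.5
Slice 5: Δl = 2.3/cos29.3° = 2.637 m; N'_5 = 144·cos29.3° − 8·2.637 = 104.5; c'Δl = 28.22; W sinα = 70.5
Slice 6: Δl = 3.0/cos43.9° = 4.163 m; N'_6 = 97·cos43.9° − 1·4.163 = 65.7; c'Δl = 44.55; W sinα = 67.3
Σc'Δl = 145.0 kN/m; ΣN' = 357.9 kN/m; ΣW sinα = 188.2 kN/m
Resisting = 145.0 + 357.9·tan31.3° = 145.0 + 217.6 = 362.6 kN/m
FS = 362.6 / 188.2 = 1.927

FS = 1.93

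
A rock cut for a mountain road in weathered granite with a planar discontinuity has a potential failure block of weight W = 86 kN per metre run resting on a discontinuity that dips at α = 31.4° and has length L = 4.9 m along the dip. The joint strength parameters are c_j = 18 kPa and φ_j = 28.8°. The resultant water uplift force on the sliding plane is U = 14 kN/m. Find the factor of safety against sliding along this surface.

FS = 2.70

Resolving the block weight along and normal to the plane and applying the Mohr–Coulomb strength on the joint:
N' = W cosα − U = 86·cos31.4° − 14 = 59.4 kN/m
Driving force T = W sinα = 86·sin31.4° = 44.8 kN/m
Resisting force R = c_j·L + N'·tanφ_j = 18·4.9 + 59.4·tan28.8° = 88.2 + 32.7 = 120.9 kN/m
FS = R / T = 120.9 / 44.8 = 2.697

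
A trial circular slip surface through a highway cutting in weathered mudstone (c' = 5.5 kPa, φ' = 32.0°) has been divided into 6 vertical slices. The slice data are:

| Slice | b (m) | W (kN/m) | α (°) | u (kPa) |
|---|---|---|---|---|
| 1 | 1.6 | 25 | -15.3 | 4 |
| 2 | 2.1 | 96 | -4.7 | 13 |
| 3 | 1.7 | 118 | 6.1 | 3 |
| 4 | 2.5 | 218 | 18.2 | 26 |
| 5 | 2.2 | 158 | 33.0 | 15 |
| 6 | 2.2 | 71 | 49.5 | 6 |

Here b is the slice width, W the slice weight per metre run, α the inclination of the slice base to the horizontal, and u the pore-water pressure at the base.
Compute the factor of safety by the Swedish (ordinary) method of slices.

FS = 1.76

Ordinary method of slices: FS = Σ[c'·Δl_i + (W_i cosα_i − u_i·Δl_i)·tanφ'] / Σ W_i sinα_i, with Δl_i = b_i / cosα_i.
Slice 1: Δl = 1.6/cos(-15.3°) = 1.659 m; N'_1 = 25·cos(-15.3°) − 4·1.659 = 17.5; c'Δl = 9.12; W sinα = -6.6
Slice 2: Δl = 2.1/cos(-4.7°) = 2.107 m; N'_2 = 96·cos(-4.7°) − 13·2.107 = 68.3; c'Δl = 11.59; W sinα = -7.9
Slice 3: Δl = 1.7/cos6.1° = 1.710 m; N'_3 = 118·cos6.1° − 3·1.710 = 112.2; c'Δl = 9.40; W sinα = 12.5
Slice 4: Δl = 2.5/cos18.2° = 2.632 m; N'_4 = 218·cos18.2° − 26·2.632 = 138.7; c'Δl = 14.47; W sinα = 68.1
Slice 5: Δl = 2.2/cos33.0° = 2.623 m; N'_5 = 158·cos33.0° − 15·2.623 = 93.2; c'Δl = 14.43; W sinα = 86.1
Slice 6: Δl = 2.2/cos49.5° = 3.387 m; N'_6 = 71·cos49.5° − 6·3.387 = 25.8; c'Δl = 18.63; W sinα = 54.0
Σc'Δl = 77.6 kN/m; ΣN' = 455.6 kN/m; ΣW sinα = 206.2 kN/m
Resisting = 77.6 + 455.6·tan32.0° = 77.6 + 284.7 = 362.3 kN/m
FS = 362.3 / 206.2 = 1.757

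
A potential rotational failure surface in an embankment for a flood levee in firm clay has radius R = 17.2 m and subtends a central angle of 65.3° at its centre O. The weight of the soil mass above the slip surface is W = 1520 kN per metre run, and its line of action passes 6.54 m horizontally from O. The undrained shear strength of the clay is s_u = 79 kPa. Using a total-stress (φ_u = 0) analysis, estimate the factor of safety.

FS = 2.68

Taking moments about the centre O, the resisting moment is provided by the undrained shear strength acting along the arc:
Arc length L_a = R·θ = 17.2·(65.3°·π/180) = 17.2·1.1397 = 19.60 m
M_R = s_u·L_a·R = 79·19.60·17.2 = 26636.3 kN·m/m
M_D = W·d = 1520·6.54 = 9940.8 kN·m/m
FS = M_R / M_D = 26636.3 / 9940.8 = 2.679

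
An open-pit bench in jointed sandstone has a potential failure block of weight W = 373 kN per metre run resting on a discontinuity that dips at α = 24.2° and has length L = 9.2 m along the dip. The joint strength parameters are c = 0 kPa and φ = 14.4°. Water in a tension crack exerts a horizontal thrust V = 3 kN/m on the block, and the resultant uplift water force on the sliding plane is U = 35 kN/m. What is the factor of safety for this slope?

Resolving the block weight along and normal to the plane and applying the Mohr–Coulomb strength on the joint:
N' = W cosα − U − V sinα = 373·cos24.2° − 35 − 3·sin24.2° = 304.0 kN/m
Driving force T = W sinα + V cosα = 373·sin24.2° + 3·cos24.2° = 155.6 kN/m
Resisting force R = c·L + N'·tanφ = 0·9.2 + 304.0·tan14.4° = 0.0 + 78.1 = 78.1 kN/m
FS = R / T = 78.1 / 155.6 = 0.501

FS = 0.50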